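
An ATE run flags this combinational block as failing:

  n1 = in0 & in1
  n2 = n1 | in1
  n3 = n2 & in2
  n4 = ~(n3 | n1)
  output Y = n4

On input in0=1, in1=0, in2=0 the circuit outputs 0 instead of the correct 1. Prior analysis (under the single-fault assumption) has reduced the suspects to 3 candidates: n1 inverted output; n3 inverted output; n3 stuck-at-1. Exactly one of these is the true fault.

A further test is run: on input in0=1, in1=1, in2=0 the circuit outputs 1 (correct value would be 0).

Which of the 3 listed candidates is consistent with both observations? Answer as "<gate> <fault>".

n1 inverted output

Evaluate each candidate on input in0=1, in1=1, in2=0:
  n1 inverted output: n1=0 [inverted output], n2=1, n3=0, n4=1 → 1 — matches
  n3 inverted output: n1=1, n2=1, n3=1 [inverted output], n4=0 → 0 — eliminated
  n3 stuck-at-1: n1=1, n2=1, n3=1 [stuck-at-1], n4=0 → 0 — eliminated
Only n1 inverted output reproduces the observed 1.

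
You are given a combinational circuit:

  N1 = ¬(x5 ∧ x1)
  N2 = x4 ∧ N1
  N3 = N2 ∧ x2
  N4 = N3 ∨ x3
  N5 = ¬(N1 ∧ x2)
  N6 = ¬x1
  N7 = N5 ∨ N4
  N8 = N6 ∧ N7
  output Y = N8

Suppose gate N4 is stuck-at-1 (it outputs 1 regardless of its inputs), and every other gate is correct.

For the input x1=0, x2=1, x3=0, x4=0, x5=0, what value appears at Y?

1

Propagate with N4 forced: N1=1, N2=0, N3=0, N4=1 [stuck-at-1], N5=0, N6=1, N7=1, N8=1.
So Y = 1. (Without the fault it would be 0.)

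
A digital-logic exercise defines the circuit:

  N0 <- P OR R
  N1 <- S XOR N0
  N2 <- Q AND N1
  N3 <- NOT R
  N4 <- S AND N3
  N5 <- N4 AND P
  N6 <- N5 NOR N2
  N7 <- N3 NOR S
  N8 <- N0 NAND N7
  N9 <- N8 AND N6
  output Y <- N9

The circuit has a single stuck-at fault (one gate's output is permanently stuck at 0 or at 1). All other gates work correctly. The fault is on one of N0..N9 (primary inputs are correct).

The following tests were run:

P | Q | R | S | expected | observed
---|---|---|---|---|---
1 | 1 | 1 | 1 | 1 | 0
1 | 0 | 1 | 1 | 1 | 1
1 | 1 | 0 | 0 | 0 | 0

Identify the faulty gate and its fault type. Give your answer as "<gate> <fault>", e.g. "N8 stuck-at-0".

Fault-free values for test 1 (P=1, Q=1, R=1, S=1): N0=1, N1=0, N2=0, N3=0, N4=0, N5=0, N6=1, N7=0, N8=1, N9=1, giving Y=1. Observed 0.
Test 1: faults giving observed 0 are {N0 stuck-at-0, N1 stuck-at-1, N2 stuck-at-1, N3 stuck-at-1, N4 stuck-at-1, N5 stuck-at-1, N6 stuck-at-0, N7 stuck-at-1, N8 stuck-at-0, N9 stuck-at-0}.
Test 2 (P=1, Q=0, R=1, S=1): fault-free N0=1, N1=0, N2=0, N3=0, N4=0, N5=0, N6=1, N7=0, N8=1, N9=1 → 1; observed 1. Eliminates N2 stuck-at-1, N3 stuck-at-1, N4 stuck-at-1, N5 stuck-at-1, N6 stuck-at-0, N7 stuck-at-1, N8 stuck-at-0, N9 stuck-at-0.
Test 3 (P=1, Q=1, R=0, S=0): fault-free N0=1, N1=1, N2=1, N3=1, N4=0, N5=0, N6=0, N7=0, N8=1, N9=0 → 0; observed 0. Eliminates N0 stuck-at-0.
Only N1 stuck-at-1 is consistent with every test.

N1 stuck-at-1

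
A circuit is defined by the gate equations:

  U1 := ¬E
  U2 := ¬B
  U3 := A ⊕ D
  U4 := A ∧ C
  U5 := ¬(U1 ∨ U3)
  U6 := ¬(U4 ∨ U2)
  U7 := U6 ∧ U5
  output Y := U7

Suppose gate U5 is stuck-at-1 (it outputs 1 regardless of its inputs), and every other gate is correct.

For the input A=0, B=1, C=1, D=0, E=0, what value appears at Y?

1

Propagate with U5 forced: U1=1, U2=0, U3=0, U4=0, U5=1 [stuck-at-1], U6=1, U7=1.
So Y = 1. (Without the fault it would be 0.)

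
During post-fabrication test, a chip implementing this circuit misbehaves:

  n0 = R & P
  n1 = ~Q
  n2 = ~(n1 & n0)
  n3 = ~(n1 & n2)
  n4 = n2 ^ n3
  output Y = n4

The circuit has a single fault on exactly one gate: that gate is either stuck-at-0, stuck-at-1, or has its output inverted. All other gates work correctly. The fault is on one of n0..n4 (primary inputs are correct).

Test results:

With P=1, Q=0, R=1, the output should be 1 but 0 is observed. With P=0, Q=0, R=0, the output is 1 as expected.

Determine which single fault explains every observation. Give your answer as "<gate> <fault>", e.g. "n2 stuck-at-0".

n3 stuck-at-0

Fault-free values for test 1 (P=1, Q=0, R=1): n0=1, n1=1, n2=0, n3=1, n4=1, giving Y=1. Observed 0.
Test 1: faults giving observed 0 are {n1 stuck-at-0, n1 inverted output, n3 stuck-at-0, n3 inverted output, n4 stuck-at-0, n4 inverted output}.
Test 2 (P=0, Q=0, R=0): fault-free n0=0, n1=1, n2=1, n3=0, n4=1 → 1; observed 1. Eliminates n1 stuck-at-0, n1 inverted output, n3 inverted output, n4 stuck-at-0, n4 inverted output.
Only n3 stuck-at-0 is consistent with every test.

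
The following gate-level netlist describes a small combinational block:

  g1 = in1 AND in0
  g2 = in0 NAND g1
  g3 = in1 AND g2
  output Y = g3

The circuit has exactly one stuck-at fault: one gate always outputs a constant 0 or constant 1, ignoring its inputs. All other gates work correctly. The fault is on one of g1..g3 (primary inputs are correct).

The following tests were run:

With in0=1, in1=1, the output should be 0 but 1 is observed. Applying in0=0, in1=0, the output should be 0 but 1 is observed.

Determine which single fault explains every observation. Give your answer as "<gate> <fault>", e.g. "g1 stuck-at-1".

Fault-free values for test 1 (in0=1, in1=1): g1=1, g2=0, g3=0, giving Y=0. Observed 1.
Test 1: faults giving observed 1 are {g1 stuck-at-0, g2 stuck-at-1, g3 stuck-at-1}.
Test 2 (in0=0, in1=0): fault-free g1=0, g2=1, g3=0 → 0; observed 1. Eliminates g1 stuck-at-0, g2 stuck-at-1.
Only g3 stuck-at-1 is consistent with every test.

g3 stuck-at-1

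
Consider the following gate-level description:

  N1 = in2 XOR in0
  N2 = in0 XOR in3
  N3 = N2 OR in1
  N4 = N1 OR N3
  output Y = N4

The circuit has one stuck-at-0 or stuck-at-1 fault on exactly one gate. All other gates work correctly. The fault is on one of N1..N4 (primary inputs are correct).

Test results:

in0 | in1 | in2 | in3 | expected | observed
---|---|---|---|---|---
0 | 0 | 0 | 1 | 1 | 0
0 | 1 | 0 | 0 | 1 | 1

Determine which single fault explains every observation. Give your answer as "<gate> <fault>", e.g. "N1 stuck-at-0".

Fault-free values for test 1 (in0=0, in1=0, in2=0, in3=1): N1=0, N2=1, N3=1, N4=1, giving Y=1. Observed 0.
Test 1: faults giving observed 0 are {N2 stuck-at-0, N3 stuck-at-0, N4 stuck-at-0}.
Test 2 (in0=0, in1=1, in2=0, in3=0): fault-free N1=0, N2=0, N3=1, N4=1 → 1; observed 1. Eliminates N3 stuck-at-0, N4 stuck-at-0.
Only N2 stuck-at-0 is consistent with every test.

N2 stuck-at-0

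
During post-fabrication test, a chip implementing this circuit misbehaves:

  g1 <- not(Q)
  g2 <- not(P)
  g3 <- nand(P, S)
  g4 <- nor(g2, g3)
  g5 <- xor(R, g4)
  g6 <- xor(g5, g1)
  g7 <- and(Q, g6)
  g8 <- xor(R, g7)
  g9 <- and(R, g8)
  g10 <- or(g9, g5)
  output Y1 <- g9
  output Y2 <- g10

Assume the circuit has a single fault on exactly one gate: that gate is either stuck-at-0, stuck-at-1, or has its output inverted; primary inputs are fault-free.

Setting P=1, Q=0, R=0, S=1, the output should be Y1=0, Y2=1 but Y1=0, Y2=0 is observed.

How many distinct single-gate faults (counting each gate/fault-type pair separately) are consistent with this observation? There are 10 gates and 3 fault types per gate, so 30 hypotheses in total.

10

Fault-free: g1=1, g2=0, g3=0, g4=1, g5=1, g6=0, g7=0, g8=0, g9=0, g10=1 → Y1=0, Y2=1. Observed Y1=0, Y2=0.
  g1: none of the 3 fault types match ✗
  g2: stuck-at-1, inverted output ✓; others ✗
  g3: stuck-at-1, inverted output ✓; others ✗
  g4: stuck-at-0, inverted output ✓; others ✗
  g5: stuck-at-0, inverted output ✓; others ✗
  g6: none of the 3 fault types match ✗
  g7: none of the 3 fault types match ✗
  g8: none of the 3 fault types match ✗
  g9: none of the 3 fault types match ✗
  g10: stuck-at-0, inverted output ✓; others ✗
Consistent faults: {g2 stuck-at-1, g2 inverted output, g3 stuck-at-1, g3 inverted output, g4 stuck-at-0, g4 inverted output, g5 stuck-at-0, g5 inverted output, g10 stuck-at-0, g10 inverted output} — 10 in all.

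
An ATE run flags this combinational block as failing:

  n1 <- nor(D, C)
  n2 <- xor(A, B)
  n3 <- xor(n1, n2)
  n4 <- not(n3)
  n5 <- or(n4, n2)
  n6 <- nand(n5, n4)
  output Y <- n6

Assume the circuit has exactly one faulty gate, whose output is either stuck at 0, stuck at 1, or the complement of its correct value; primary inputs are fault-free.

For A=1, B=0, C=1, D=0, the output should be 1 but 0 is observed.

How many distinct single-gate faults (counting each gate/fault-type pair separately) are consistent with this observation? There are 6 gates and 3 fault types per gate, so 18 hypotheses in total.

Fault-free: n1=0, n2=1, n3=1, n4=0, n5=1, n6=1 → 1. Observed 0.
  n1: stuck-at-1, inverted output ✓; others ✗
  n2: stuck-at-0, inverted output ✓; others ✗
  n3: stuck-at-0, inverted output ✓; others ✗
  n4: stuck-at-1, inverted output ✓; others ✗
  n5: none of the 3 fault types match ✗
  n6: stuck-at-0, inverted output ✓; others ✗
Consistent faults: {n1 stuck-at-1, n1 inverted output, n2 stuck-at-0, n2 inverted output, n3 stuck-at-0, n3 inverted output, n4 stuck-at-1, n4 inverted output, n6 stuck-at-0, n6 inverted output} — 10 in all.

10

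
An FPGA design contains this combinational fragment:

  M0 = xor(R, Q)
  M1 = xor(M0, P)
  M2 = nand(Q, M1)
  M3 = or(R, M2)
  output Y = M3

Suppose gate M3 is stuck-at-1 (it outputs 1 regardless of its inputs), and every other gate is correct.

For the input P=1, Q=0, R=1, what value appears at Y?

Propagate with M3 forced: M0=1, M1=0, M2=1, M3=1 [stuck-at-1].
So Y = 1. (Same as the fault-free value — the fault is masked on this input.)

1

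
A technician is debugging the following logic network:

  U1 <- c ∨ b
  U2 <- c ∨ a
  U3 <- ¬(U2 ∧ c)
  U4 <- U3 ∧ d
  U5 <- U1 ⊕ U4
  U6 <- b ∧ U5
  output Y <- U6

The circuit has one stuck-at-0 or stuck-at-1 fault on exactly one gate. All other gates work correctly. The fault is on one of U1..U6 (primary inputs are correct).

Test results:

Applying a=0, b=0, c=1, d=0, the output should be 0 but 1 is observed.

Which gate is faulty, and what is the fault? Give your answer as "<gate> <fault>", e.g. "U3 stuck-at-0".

Fault-free values for test 1 (a=0, b=0, c=1, d=0): U1=1, U2=1, U3=0, U4=0, U5=1, U6=0, giving Y=0. Observed 1.
Test 1: faults giving observed 1 are {U6 stuck-at-1}.
Only U6 stuck-at-1 is consistent with every test.

U6 stuck-at-1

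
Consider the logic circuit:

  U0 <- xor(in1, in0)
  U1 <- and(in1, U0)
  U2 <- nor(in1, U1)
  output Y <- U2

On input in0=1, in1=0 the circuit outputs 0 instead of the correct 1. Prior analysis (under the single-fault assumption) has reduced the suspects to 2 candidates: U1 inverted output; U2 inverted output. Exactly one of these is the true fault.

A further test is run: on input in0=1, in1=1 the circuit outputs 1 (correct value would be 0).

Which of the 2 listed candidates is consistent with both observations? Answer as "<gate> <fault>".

U2 inverted output

Evaluate each candidate on input in0=1, in1=1:
  U1 inverted output: U0=0, U1=1 [inverted output], U2=0 → 0 — eliminated
  U2 inverted output: U0=0, U1=0, U2=1 [inverted output] → 1 — matches
Only U2 inverted output reproduces the observed 1.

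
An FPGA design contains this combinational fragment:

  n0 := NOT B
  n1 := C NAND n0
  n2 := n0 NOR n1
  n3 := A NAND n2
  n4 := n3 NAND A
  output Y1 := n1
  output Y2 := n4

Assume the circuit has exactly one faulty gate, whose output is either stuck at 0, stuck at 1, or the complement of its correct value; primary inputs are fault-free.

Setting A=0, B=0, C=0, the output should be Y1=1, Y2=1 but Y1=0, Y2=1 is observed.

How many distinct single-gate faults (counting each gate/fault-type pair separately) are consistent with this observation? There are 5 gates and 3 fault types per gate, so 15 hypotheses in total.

2

Fault-free: n0=1, n1=1, n2=0, n3=1, n4=1 → Y1=1, Y2=1. Observed Y1=0, Y2=1.
  n0: none of the 3 fault types match ✗
  n1: stuck-at-0, inverted output ✓; others ✗
  n2: none of the 3 fault types match ✗
  n3: none of the 3 fault types match ✗
  n4: none of the 3 fault types match ✗
Consistent faults: {n1 stuck-at-0, n1 inverted output} — 2 in all.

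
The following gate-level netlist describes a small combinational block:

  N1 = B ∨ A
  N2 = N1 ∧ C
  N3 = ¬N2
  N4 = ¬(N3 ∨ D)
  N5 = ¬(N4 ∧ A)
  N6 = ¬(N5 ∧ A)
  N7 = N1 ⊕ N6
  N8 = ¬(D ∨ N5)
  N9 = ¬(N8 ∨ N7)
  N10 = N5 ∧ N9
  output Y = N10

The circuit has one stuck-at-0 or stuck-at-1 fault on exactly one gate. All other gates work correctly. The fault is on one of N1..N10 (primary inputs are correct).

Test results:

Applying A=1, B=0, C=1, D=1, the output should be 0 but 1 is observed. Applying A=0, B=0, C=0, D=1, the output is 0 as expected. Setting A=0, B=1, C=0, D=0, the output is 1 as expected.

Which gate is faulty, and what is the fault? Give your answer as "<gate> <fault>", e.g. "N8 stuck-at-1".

Fault-free values for test 1 (A=1, B=0, C=1, D=1): N1=1, N2=1, N3=0, N4=0, N5=1, N6=0, N7=1, N8=0, N9=0, N10=0, giving Y=0. Observed 1.
Test 1: faults giving observed 1 are {N1 stuck-at-0, N6 stuck-at-1, N7 stuck-at-0, N9 stuck-at-1, N10 stuck-at-1}.
Test 2 (A=0, B=0, C=0, D=1): fault-free N1=0, N2=0, N3=1, N4=0, N5=1, N6=1, N7=1, N8=0, N9=0, N10=0 → 0; observed 0. Eliminates N7 stuck-at-0, N9 stuck-at-1, N10 stuck-at-1.
Test 3 (A=0, B=1, C=0, D=0): fault-free N1=1, N2=0, N3=1, N4=0, N5=1, N6=1, N7=0, N8=0, N9=1, N10=1 → 1; observed 1. Eliminates N1 stuck-at-0.
Only N6 stuck-at-1 is consistent with every test.

N6 stuck-at-1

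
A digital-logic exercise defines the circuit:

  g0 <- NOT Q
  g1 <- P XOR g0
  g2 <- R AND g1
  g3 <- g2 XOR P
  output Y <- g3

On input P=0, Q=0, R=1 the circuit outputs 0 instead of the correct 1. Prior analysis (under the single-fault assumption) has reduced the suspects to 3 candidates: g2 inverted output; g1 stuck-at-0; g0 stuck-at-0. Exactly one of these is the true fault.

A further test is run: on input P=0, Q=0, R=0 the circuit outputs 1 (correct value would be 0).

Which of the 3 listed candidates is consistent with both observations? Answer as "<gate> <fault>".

Evaluate each candidate on input P=0, Q=0, R=0:
  g2 inverted output: g0=1, g1=1, g2=1 [inverted output], g3=1 → 1 — matches
  g1 stuck-at-0: g0=1, g1=0 [stuck-at-0], g2=0, g3=0 → 0 — eliminated
  g0 stuck-at-0: g0=0 [stuck-at-0], g1=0, g2=0, g3=0 → 0 — eliminated
Only g2 inverted output reproduces the observed 1.

g2 inverted output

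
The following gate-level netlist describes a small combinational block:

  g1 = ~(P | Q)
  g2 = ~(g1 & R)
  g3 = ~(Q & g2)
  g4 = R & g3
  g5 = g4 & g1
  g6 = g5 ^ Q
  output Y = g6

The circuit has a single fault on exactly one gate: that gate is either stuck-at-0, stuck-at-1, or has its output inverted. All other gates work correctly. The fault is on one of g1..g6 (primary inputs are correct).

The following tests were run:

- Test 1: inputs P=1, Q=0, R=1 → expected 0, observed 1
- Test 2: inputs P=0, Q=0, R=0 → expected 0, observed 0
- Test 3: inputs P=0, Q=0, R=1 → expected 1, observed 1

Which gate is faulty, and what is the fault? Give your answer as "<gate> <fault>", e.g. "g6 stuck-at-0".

Fault-free values for test 1 (P=1, Q=0, R=1): g1=0, g2=1, g3=1, g4=1, g5=0, g6=0, giving Y=0. Observed 1.
Test 1: faults giving observed 1 are {g1 stuck-at-1, g1 inverted output, g5 stuck-at-1, g5 inverted output, g6 stuck-at-1, g6 inverted output}.
Test 2 (P=0, Q=0, R=0): fault-free g1=1, g2=1, g3=1, g4=0, g5=0, g6=0 → 0; observed 0. Eliminates g5 stuck-at-1, g5 inverted output, g6 stuck-at-1, g6 inverted output.
Test 3 (P=0, Q=0, R=1): fault-free g1=1, g2=0, g3=1, g4=1, g5=1, g6=1 → 1; observed 1. Eliminates g1 inverted output.
Only g1 stuck-at-1 is consistent with every test.

g1 stuck-at-1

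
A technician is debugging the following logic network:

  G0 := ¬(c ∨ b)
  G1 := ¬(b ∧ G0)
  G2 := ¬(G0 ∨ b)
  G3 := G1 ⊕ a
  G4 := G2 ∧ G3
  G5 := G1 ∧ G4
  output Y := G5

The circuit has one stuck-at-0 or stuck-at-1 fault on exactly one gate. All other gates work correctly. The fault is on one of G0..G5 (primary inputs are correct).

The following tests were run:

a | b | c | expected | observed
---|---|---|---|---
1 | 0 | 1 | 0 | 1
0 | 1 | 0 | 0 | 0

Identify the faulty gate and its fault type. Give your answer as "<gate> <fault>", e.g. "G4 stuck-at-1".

G3 stuck-at-1

Fault-free values for test 1 (a=1, b=0, c=1): G0=0, G1=1, G2=1, G3=0, G4=0, G5=0, giving Y=0. Observed 1.
Test 1: faults giving observed 1 are {G3 stuck-at-1, G4 stuck-at-1, G5 stuck-at-1}.
Test 2 (a=0, b=1, c=0): fault-free G0=0, G1=1, G2=0, G3=1, G4=0, G5=0 → 0; observed 0. Eliminates G4 stuck-at-1, G5 stuck-at-1.
Only G3 stuck-at-1 is consistent with every test.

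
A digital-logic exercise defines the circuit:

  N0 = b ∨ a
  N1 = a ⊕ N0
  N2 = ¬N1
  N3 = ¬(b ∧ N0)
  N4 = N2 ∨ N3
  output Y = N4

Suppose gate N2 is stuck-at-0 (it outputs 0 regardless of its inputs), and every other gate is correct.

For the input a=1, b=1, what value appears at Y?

0

Propagate with N2 forced: N0=1, N1=0, N2=0 [stuck-at-0], N3=0, N4=0.
So Y = 0. (Without the fault it would be 1.)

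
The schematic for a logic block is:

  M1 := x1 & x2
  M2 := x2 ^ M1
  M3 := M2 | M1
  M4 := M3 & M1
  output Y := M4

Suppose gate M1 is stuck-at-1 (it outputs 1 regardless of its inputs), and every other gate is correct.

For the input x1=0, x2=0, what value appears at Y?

1

Propagate with M1 forced: M1=1 [stuck-at-1], M2=1, M3=1, M4=1.
So Y = 1. (Without the fault it would be 0.)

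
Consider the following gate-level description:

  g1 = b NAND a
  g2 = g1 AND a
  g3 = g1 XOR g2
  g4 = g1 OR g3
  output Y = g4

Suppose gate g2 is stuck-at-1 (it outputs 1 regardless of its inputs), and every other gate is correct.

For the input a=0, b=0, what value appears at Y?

1

Propagate with g2 forced: g1=1, g2=1 [stuck-at-1], g3=0, g4=1.
So Y = 1. (Same as the fault-free value — the fault is masked on this input.)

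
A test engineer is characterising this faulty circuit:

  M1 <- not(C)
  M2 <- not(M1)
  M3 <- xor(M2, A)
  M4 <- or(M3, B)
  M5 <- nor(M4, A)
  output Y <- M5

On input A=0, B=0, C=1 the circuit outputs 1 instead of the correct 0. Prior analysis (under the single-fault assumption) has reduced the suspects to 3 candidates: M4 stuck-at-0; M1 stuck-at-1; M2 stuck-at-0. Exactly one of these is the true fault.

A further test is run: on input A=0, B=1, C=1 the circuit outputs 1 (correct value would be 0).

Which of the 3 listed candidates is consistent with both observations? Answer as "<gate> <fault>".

M4 stuck-at-0

Evaluate each candidate on input A=0, B=1, C=1:
  M4 stuck-at-0: M1=0, M2=1, M3=1, M4=0 [stuck-at-0], M5=1 → 1 — matches
  M1 stuck-at-1: M1=1 [stuck-at-1], M2=0, M3=0, M4=1, M5=0 → 0 — eliminated
  M2 stuck-at-0: M1=0, M2=0 [stuck-at-0], M3=0, M4=1, M5=0 → 0 — eliminated
Only M4 stuck-at-0 reproduces the observed 1.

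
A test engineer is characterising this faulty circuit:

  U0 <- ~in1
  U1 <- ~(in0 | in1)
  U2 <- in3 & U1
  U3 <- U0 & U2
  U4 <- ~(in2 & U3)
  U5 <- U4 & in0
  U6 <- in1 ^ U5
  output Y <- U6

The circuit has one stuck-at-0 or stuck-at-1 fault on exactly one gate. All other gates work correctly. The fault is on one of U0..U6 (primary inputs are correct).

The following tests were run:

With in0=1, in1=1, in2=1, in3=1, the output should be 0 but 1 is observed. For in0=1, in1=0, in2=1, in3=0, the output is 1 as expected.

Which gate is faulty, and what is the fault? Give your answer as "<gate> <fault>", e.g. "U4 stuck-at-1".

Fault-free values for test 1 (in0=1, in1=1, in2=1, in3=1): U0=0, U1=0, U2=0, U3=0, U4=1, U5=1, U6=0, giving Y=0. Observed 1.
Test 1: faults giving observed 1 are {U3 stuck-at-1, U4 stuck-at-0, U5 stuck-at-0, U6 stuck-at-1}.
Test 2 (in0=1, in1=0, in2=1, in3=0): fault-free U0=1, U1=0, U2=0, U3=0, U4=1, U5=1, U6=1 → 1; observed 1. Eliminates U3 stuck-at-1, U4 stuck-at-0, U5 stuck-at-0.
Only U6 stuck-at-1 is consistent with every test.

U6 stuck-at-1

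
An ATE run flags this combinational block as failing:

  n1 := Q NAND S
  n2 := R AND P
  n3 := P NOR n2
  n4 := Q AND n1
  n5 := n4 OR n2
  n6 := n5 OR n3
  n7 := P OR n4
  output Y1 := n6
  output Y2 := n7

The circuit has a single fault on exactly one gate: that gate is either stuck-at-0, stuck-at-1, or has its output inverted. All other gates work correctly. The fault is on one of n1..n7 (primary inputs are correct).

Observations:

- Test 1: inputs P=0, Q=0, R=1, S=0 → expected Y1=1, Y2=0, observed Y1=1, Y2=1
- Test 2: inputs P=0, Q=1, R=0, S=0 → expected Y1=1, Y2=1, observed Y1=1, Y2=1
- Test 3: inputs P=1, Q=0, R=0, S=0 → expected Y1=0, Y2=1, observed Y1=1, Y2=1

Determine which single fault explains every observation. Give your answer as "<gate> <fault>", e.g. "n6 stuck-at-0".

n4 stuck-at-1

Fault-free values for test 1 (P=0, Q=0, R=1, S=0): n1=1, n2=0, n3=1, n4=0, n5=0, n6=1, n7=0, giving Y1=1, Y2=0. Observed Y1=1, Y2=1.
Test 1: faults giving observed Y1=1, Y2=1 are {n4 stuck-at-1, n4 inverted output, n7 stuck-at-1, n7 inverted output}.
Test 2 (P=0, Q=1, R=0, S=0): fault-free n1=1, n2=0, n3=1, n4=1, n5=1, n6=1, n7=1 → Y1=1, Y2=1; observed Y1=1, Y2=1. Eliminates n4 inverted output, n7 inverted output.
Test 3 (P=1, Q=0, R=0, S=0): fault-free n1=1, n2=0, n3=0, n4=0, n5=0, n6=0, n7=1 → Y1=0, Y2=1; observed Y1=1, Y2=1. Eliminates n7 stuck-at-1.
Only n4 stuck-at-1 is consistent with every test.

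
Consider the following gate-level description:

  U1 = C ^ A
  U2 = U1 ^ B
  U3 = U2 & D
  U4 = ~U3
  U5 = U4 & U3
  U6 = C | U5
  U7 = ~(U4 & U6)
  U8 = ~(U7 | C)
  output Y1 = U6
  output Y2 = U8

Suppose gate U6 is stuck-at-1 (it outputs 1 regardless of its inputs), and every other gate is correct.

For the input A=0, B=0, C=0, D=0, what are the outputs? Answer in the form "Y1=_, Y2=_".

Propagate with U6 forced: U1=0, U2=0, U3=0, U4=1, U5=0, U6=1 [stuck-at-1], U7=0, U8=1.
So the outputs are Y1=1, Y2=1. (Without the fault they would be Y1=0, Y2=0.)

Y1=1, Y2=1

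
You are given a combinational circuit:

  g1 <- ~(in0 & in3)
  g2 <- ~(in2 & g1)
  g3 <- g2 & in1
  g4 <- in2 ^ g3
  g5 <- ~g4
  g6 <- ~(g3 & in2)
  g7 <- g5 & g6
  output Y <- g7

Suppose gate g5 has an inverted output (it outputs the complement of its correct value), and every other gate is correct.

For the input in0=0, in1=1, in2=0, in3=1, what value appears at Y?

1

Propagate with g5 forced: g1=1, g2=1, g3=1, g4=1, g5=1 [inverted output], g6=1, g7=1.
So Y = 1. (Without the fault it would be 0.)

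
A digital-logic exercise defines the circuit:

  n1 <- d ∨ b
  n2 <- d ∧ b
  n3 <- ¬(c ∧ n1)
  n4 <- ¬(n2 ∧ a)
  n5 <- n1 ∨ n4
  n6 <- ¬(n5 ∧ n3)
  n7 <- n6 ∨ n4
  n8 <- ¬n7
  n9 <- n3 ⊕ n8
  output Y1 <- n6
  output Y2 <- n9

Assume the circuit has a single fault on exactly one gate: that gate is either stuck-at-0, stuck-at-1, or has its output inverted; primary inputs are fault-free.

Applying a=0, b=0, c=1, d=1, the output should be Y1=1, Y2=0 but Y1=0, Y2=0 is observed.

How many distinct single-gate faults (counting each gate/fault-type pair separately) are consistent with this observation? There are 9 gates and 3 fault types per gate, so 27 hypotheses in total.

2

Fault-free: n1=1, n2=0, n3=0, n4=1, n5=1, n6=1, n7=1, n8=0, n9=0 → Y1=1, Y2=0. Observed Y1=0, Y2=0.
  n1: none of the 3 fault types match ✗
  n2: none of the 3 fault types match ✗
  n3: none of the 3 fault types match ✗
  n4: none of the 3 fault types match ✗
  n5: none of the 3 fault types match ✗
  n6: stuck-at-0, inverted output ✓; others ✗
  n7: none of the 3 fault types match ✗
  n8: none of the 3 fault types match ✗
  n9: none of the 3 fault types match ✗
Consistent faults: {n6 stuck-at-0, n6 inverted output} — 2 in all.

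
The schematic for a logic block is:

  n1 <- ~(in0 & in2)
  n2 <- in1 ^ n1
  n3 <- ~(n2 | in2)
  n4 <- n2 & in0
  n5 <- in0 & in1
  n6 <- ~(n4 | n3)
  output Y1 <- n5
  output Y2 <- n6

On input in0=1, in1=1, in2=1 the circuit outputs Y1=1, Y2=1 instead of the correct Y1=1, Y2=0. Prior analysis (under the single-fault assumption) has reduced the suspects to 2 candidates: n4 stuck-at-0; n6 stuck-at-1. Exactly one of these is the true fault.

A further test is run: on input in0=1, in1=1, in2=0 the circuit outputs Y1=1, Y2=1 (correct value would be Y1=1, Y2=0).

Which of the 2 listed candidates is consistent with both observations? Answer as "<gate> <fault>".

n6 stuck-at-1

Evaluate each candidate on input in0=1, in1=1, in2=0:
  n4 stuck-at-0: n1=1, n2=0, n3=1, n4=0 [stuck-at-0], n5=1, n6=0 → Y1=1, Y2=0 — eliminated
  n6 stuck-at-1: n1=1, n2=0, n3=1, n4=0, n5=1, n6=1 [stuck-at-1] → Y1=1, Y2=1 — matches
Only n6 stuck-at-1 reproduces the observed Y1=1, Y2=1.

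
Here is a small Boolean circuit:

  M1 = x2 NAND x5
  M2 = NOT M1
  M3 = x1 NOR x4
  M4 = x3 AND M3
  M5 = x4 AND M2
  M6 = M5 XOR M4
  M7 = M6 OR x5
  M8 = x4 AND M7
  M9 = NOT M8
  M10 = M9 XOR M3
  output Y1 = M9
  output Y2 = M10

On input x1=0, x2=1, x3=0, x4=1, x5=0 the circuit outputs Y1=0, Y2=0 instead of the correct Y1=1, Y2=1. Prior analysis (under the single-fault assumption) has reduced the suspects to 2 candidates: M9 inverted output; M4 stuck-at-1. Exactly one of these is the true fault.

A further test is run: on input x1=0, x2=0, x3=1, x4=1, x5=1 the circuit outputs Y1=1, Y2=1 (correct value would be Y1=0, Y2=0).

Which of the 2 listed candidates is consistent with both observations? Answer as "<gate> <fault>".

M9 inverted output

Evaluate each candidate on input x1=0, x2=0, x3=1, x4=1, x5=1:
  M9 inverted output: M1=1, M2=0, M3=0, M4=0, M5=0, M6=0, M7=1, M8=1, M9=1 [inverted output], M10=1 → Y1=1, Y2=1 — matches
  M4 stuck-at-1: M1=1, M2=0, M3=0, M4=1 [stuck-at-1], M5=0, M6=1, M7=1, M8=1, M9=0, M10=0 → Y1=0, Y2=0 — eliminated
Only M9 inverted output reproduces the observed Y1=1, Y2=1.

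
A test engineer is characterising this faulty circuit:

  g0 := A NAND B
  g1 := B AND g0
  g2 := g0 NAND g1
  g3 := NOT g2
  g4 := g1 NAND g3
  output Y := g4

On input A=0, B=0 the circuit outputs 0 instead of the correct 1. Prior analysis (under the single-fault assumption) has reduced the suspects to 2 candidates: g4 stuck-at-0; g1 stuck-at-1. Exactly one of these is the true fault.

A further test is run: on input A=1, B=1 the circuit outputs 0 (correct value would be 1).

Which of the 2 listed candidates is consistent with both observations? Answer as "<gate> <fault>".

g4 stuck-at-0

Evaluate each candidate on input A=1, B=1:
  g4 stuck-at-0: g0=0, g1=0, g2=1, g3=0, g4=0 [stuck-at-0] → 0 — matches
  g1 stuck-at-1: g0=0, g1=1 [stuck-at-1], g2=1, g3=0, g4=1 → 1 — eliminated
Only g4 stuck-at-0 reproduces the observed 0.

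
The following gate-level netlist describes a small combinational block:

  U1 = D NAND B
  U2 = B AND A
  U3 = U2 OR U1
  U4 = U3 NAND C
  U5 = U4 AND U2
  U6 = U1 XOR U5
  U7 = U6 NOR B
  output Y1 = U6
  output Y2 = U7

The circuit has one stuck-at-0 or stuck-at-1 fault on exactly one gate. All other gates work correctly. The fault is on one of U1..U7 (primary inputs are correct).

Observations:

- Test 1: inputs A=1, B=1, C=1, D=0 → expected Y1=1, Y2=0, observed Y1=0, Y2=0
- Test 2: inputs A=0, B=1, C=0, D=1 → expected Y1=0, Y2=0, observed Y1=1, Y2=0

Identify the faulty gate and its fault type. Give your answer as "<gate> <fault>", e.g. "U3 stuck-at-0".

U5 stuck-at-1

Fault-free values for test 1 (A=1, B=1, C=1, D=0): U1=1, U2=1, U3=1, U4=0, U5=0, U6=1, U7=0, giving Y1=1, Y2=0. Observed Y1=0, Y2=0.
Test 1: faults giving observed Y1=0, Y2=0 are {U1 stuck-at-0, U3 stuck-at-0, U4 stuck-at-1, U5 stuck-at-1, U6 stuck-at-0}.
Test 2 (A=0, B=1, C=0, D=1): fault-free U1=0, U2=0, U3=0, U4=1, U5=0, U6=0, U7=0 → Y1=0, Y2=0; observed Y1=1, Y2=0. Eliminates U1 stuck-at-0, U3 stuck-at-0, U4 stuck-at-1, U6 stuck-at-0.
Only U5 stuck-at-1 is consistent with every test.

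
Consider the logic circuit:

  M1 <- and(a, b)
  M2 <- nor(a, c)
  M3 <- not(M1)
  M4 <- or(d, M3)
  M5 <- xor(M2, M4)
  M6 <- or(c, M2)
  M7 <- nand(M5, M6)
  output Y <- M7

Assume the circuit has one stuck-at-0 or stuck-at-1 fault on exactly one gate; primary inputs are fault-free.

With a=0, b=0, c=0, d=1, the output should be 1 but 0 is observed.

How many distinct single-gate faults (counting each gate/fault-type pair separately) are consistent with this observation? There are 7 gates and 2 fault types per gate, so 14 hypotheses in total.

Fault-free: M1=0, M2=1, M3=1, M4=1, M5=0, M6=1, M7=1 → 1. Observed 0.
  M1 stuck-at-0: output 1 ✗
  M1 stuck-at-1: output 1 ✗
  M2 stuck-at-0: output 1 ✗
  M2 stuck-at-1: output 1 ✗
  M3 stuck-at-0: output 1 ✗
  M3 stuck-at-1: output 1 ✗
  M4 stuck-at-0: output 0 ✓
  M4 stuck-at-1: output 1 ✗
  M5 stuck-at-0: output 1 ✗
  M5 stuck-at-1: output 0 ✓
  M6 stuck-at-0: output 1 ✗
  M6 stuck-at-1: output 1 ✗
  M7 stuck-at-0: output 0 ✓
  M7 stuck-at-1: output 1 ✗
Consistent faults: {M4 stuck-at-0, M5 stuck-at-1, M7 stuck-at-0} — 3 in all.

3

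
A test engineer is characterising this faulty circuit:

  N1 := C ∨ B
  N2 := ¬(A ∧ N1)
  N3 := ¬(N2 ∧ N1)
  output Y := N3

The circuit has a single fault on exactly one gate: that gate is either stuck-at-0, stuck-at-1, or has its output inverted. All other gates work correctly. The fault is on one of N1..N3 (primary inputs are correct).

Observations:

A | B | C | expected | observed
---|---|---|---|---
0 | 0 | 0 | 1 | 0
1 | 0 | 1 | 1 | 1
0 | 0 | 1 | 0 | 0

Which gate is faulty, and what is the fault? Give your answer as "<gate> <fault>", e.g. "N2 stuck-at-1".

Fault-free values for test 1 (A=0, B=0, C=0): N1=0, N2=1, N3=1, giving Y=1. Observed 0.
Test 1: faults giving observed 0 are {N1 stuck-at-1, N1 inverted output, N3 stuck-at-0, N3 inverted output}.
Test 2 (A=1, B=0, C=1): fault-free N1=1, N2=0, N3=1 → 1; observed 1. Eliminates N3 stuck-at-0, N3 inverted output.
Test 3 (A=0, B=0, C=1): fault-free N1=1, N2=1, N3=0 → 0; observed 0. Eliminates N1 inverted output.
Only N1 stuck-at-1 is consistent with every test.

N1 stuck-at-1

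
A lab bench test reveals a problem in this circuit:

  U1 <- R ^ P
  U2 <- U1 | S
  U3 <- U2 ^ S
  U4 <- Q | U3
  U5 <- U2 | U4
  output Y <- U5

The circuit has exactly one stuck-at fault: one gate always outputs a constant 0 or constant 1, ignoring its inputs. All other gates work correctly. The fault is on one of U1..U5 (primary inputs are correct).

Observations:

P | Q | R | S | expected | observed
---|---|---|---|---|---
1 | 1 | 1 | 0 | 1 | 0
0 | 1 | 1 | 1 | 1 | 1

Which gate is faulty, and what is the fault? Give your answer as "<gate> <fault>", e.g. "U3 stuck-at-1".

U4 stuck-at-0

Fault-free values for test 1 (P=1, Q=1, R=1, S=0): U1=0, U2=0, U3=0, U4=1, U5=1, giving Y=1. Observed 0.
Test 1: faults giving observed 0 are {U4 stuck-at-0, U5 stuck-at-0}.
Test 2 (P=0, Q=1, R=1, S=1): fault-free U1=1, U2=1, U3=0, U4=1, U5=1 → 1; observed 1. Eliminates U5 stuck-at-0.
Only U4 stuck-at-0 is consistent with every test.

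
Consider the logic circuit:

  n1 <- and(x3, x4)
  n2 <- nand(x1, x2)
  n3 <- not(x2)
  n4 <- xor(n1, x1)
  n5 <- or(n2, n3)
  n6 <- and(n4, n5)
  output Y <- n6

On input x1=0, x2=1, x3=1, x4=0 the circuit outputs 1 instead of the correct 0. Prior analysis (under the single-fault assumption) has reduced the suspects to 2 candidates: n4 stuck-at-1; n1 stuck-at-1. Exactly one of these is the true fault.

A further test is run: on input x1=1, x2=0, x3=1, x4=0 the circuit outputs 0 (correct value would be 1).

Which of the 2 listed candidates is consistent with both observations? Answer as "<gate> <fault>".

Evaluate each candidate on input x1=1, x2=0, x3=1, x4=0:
  n4 stuck-at-1: n1=0, n2=1, n3=1, n4=1 [stuck-at-1], n5=1, n6=1 → 1 — eliminated
  n1 stuck-at-1: n1=1 [stuck-at-1], n2=1, n3=1, n4=0, n5=1, n6=0 → 0 — matches
Only n1 stuck-at-1 reproduces the observed 0.

n1 stuck-at-1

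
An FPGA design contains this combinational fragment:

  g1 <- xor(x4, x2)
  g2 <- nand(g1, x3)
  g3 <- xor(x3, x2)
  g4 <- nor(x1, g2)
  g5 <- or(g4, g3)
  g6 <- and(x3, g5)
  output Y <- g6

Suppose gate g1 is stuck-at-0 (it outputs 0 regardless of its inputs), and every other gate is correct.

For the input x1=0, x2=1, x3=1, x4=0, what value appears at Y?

Propagate with g1 forced: g1=0 [stuck-at-0], g2=1, g3=0, g4=0, g5=0, g6=0.
So Y = 0. (Without the fault it would be 1.)

0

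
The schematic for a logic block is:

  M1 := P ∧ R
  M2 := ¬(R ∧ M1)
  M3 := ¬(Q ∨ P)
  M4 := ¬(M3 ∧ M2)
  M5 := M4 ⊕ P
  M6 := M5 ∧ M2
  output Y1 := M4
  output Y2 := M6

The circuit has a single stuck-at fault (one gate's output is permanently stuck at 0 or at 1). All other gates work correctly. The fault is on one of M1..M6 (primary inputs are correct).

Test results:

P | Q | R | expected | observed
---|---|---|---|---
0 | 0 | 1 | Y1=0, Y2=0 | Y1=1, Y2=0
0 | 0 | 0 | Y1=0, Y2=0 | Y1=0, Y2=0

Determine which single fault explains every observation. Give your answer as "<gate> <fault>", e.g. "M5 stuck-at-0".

M1 stuck-at-1

Fault-free values for test 1 (P=0, Q=0, R=1): M1=0, M2=1, M3=1, M4=0, M5=0, M6=0, giving Y1=0, Y2=0. Observed Y1=1, Y2=0.
Test 1: faults giving observed Y1=1, Y2=0 are {M1 stuck-at-1, M2 stuck-at-0}.
Test 2 (P=0, Q=0, R=0): fault-free M1=0, M2=1, M3=1, M4=0, M5=0, M6=0 → Y1=0, Y2=0; observed Y1=0, Y2=0. Eliminates M2 stuck-at-0.
Only M1 stuck-at-1 is consistent with every test.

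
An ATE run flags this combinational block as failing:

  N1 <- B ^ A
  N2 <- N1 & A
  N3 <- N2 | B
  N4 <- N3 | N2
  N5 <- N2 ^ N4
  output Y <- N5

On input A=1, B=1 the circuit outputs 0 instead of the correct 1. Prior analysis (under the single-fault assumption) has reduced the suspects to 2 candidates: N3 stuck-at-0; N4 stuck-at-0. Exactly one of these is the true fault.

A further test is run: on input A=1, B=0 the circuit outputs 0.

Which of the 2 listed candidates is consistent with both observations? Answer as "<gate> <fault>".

Evaluate each candidate on input A=1, B=0:
  N3 stuck-at-0: N1=1, N2=1, N3=0 [stuck-at-0], N4=1, N5=0 → 0 — matches
  N4 stuck-at-0: N1=1, N2=1, N3=1, N4=0 [stuck-at-0], N5=1 → 1 — eliminated
Only N3 stuck-at-0 reproduces the observed 0.

N3 stuck-at-0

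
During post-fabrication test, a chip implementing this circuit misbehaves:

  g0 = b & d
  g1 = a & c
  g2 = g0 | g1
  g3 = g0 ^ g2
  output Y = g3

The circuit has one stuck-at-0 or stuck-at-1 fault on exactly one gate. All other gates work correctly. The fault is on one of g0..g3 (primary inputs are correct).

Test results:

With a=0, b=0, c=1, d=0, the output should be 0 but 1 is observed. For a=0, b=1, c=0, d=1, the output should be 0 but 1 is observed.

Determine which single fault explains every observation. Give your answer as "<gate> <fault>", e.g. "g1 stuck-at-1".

Fault-free values for test 1 (a=0, b=0, c=1, d=0): g0=0, g1=0, g2=0, g3=0, giving Y=0. Observed 1.
Test 1: faults giving observed 1 are {g1 stuck-at-1, g2 stuck-at-1, g3 stuck-at-1}.
Test 2 (a=0, b=1, c=0, d=1): fault-free g0=1, g1=0, g2=1, g3=0 → 0; observed 1. Eliminates g1 stuck-at-1, g2 stuck-at-1.
Only g3 stuck-at-1 is consistent with every test.

g3 stuck-at-1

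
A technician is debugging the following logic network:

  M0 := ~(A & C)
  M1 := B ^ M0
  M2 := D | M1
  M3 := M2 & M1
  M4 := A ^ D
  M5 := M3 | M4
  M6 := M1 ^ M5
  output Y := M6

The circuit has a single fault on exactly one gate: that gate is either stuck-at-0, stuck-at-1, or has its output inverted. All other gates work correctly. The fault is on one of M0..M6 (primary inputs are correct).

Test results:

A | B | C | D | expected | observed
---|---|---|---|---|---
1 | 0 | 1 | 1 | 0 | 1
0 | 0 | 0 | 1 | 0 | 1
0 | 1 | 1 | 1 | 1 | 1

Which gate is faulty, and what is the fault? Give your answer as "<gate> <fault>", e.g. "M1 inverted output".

M6 stuck-at-1

Fault-free values for test 1 (A=1, B=0, C=1, D=1): M0=0, M1=0, M2=1, M3=0, M4=0, M5=0, M6=0, giving Y=0. Observed 1.
Test 1: faults giving observed 1 are {M3 stuck-at-1, M3 inverted output, M4 stuck-at-1, M4 inverted output, M5 stuck-at-1, M5 inverted output, M6 stuck-at-1, M6 inverted output}.
Test 2 (A=0, B=0, C=0, D=1): fault-free M0=1, M1=1, M2=1, M3=1, M4=1, M5=1, M6=0 → 0; observed 1. Eliminates M3 stuck-at-1, M3 inverted output, M4 stuck-at-1, M4 inverted output, M5 stuck-at-1.
Test 3 (A=0, B=1, C=1, D=1): fault-free M0=1, M1=0, M2=1, M3=0, M4=1, M5=1, M6=1 → 1; observed 1. Eliminates M5 inverted output, M6 inverted output.
Only M6 stuck-at-1 is consistent with every test.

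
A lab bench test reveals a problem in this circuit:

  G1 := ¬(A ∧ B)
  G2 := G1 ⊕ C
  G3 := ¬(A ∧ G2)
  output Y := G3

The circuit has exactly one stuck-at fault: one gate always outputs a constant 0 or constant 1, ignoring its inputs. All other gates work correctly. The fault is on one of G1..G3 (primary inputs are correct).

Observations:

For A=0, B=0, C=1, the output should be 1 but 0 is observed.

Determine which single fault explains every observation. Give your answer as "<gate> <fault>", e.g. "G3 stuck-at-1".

Fault-free values for test 1 (A=0, B=0, C=1): G1=1, G2=0, G3=1, giving Y=1. Observed 0.
Test 1: faults giving observed 0 are {G3 stuck-at-0}.
Only G3 stuck-at-0 is consistent with every test.

G3 stuck-at-0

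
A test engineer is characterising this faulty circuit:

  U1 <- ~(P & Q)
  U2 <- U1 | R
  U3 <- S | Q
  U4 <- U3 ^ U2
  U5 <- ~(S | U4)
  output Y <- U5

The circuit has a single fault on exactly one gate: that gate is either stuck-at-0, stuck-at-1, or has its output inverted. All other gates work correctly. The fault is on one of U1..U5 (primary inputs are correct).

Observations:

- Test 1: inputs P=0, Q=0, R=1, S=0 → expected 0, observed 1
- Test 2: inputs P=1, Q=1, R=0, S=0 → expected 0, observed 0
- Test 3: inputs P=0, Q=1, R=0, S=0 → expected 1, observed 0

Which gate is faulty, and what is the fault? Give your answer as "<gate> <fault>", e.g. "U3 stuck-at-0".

U2 stuck-at-0

Fault-free values for test 1 (P=0, Q=0, R=1, S=0): U1=1, U2=1, U3=0, U4=1, U5=0, giving Y=0. Observed 1.
Test 1: faults giving observed 1 are {U2 stuck-at-0, U2 inverted output, U3 stuck-at-1, U3 inverted output, U4 stuck-at-0, U4 inverted output, U5 stuck-at-1, U5 inverted output}.
Test 2 (P=1, Q=1, R=0, S=0): fault-free U1=0, U2=0, U3=1, U4=1, U5=0 → 0; observed 0. Eliminates U2 inverted output, U3 inverted output, U4 stuck-at-0, U4 inverted output, U5 stuck-at-1, U5 inverted output.
Test 3 (P=0, Q=1, R=0, S=0): fault-free U1=1, U2=1, U3=1, U4=0, U5=1 → 1; observed 0. Eliminates U3 stuck-at-1.
Only U2 stuck-at-0 is consistent with every test.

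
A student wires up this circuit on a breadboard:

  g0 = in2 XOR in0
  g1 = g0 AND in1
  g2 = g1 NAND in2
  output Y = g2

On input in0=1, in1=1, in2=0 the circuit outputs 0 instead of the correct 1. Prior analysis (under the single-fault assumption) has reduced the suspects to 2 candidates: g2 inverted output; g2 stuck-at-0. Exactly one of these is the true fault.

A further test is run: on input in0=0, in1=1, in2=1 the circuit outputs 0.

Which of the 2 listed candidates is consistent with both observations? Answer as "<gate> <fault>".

Evaluate each candidate on input in0=0, in1=1, in2=1:
  g2 inverted output: g0=1, g1=1, g2=1 [inverted output] → 1 — eliminated
  g2 stuck-at-0: g0=1, g1=1, g2=0 [stuck-at-0] → 0 — matches
Only g2 stuck-at-0 reproduces the observed 0.

g2 stuck-at-0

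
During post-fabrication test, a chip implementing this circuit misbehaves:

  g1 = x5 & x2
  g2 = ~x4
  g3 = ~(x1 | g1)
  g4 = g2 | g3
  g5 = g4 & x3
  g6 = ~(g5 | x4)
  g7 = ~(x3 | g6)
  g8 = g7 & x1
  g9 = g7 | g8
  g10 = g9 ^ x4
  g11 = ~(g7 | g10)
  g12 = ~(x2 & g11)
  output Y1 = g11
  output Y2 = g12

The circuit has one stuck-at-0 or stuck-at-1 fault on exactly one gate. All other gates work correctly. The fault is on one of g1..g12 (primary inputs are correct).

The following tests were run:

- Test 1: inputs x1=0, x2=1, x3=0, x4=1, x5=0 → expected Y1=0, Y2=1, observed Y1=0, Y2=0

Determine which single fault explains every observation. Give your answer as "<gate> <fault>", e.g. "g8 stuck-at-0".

g12 stuck-at-0

Fault-free values for test 1 (x1=0, x2=1, x3=0, x4=1, x5=0): g1=0, g2=0, g3=1, g4=1, g5=0, g6=0, g7=1, g8=0, g9=1, g10=0, g11=0, g12=1, giving Y1=0, Y2=1. Observed Y1=0, Y2=0.
Test 1: faults giving observed Y1=0, Y2=0 are {g12 stuck-at-0}.
Only g12 stuck-at-0 is consistent with every test.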